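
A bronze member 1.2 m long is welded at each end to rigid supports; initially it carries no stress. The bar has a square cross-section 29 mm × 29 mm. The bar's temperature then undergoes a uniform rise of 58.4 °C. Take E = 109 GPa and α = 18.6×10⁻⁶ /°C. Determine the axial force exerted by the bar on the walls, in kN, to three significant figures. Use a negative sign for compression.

-99.6 kN

Free thermal expansion αLΔT = 18.6e-6 · 1200 · 58.4 = 1.303 mm.
The walls impose strain ε = −(1.303)/1200 = -1.0862e-03; σ = Eε = 109000 · -1.0862e-03 = -118.4 MPa.
Wall reaction R = σ·A = -118.4·841 = -99570 N = -99.57 kN.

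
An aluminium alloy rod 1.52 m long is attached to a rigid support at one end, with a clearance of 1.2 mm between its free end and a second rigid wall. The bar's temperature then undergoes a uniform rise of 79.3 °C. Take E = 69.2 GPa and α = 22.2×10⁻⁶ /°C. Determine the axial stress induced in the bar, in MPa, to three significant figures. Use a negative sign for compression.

-67.2 MPa

Free thermal expansion αLΔT = 22.2e-6 · 1520 · 79.3 = 2.676 mm.
The walls engage after the gap closes; constrained expansion = 2.676 − 1.2 = 1.476 mm.
The walls impose strain ε = −(1.476)/1520 = -9.7099e-04; σ = Eε = 69200 · -9.7099e-04 = -67.19 MPa.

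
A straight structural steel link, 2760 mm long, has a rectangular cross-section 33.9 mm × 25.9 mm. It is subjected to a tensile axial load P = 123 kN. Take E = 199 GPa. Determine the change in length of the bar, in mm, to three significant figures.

A = 878 mm².
δ_mech = NL/(AE) = 123000·2760/(878·199000) = 1.943 mm.

1.94 mm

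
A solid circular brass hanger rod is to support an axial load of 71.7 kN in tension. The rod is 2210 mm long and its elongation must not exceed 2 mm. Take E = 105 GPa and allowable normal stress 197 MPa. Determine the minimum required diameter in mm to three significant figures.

Required area A ≥ P/σ_allow = 71700/197 = 364 mm².
For a solid circular section, d ≥ √(4A/π) = 21.53 mm.
Elongation limit: A ≥ PL/(Eδ_allow) = 71700·2210/(105000·2) = 754.6 mm² ⇒ d ≥ 31 mm.
The elongation limit governs.

31.0 mm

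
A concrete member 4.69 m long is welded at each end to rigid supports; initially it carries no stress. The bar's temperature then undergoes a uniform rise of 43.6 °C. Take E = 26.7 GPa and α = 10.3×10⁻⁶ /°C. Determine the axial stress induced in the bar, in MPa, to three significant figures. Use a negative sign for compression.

Free thermal expansion αLΔT = 10.3e-6 · 4690 · 43.6 = 2.106 mm.
The walls impose strain ε = −(2.106)/4690 = -4.4908e-04; σ = Eε = 26700 · -4.4908e-04 = -11.99 MPa.

-12.0 MPa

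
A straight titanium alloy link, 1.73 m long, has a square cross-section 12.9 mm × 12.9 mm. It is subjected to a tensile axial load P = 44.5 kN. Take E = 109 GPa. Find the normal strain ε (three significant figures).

0.00245

A = 166.4 mm².
σ = N/A = 267.4 MPa; ε = σ/E = 267.4/109000 = 2.453e-03.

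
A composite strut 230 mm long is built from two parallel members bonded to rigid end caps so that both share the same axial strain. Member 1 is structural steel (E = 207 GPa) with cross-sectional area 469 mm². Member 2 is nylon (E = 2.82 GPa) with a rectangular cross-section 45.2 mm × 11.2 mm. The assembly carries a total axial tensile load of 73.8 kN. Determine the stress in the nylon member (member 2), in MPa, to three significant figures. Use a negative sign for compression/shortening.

2.11 MPa

A_2 = 506.2 mm².
Equal strain + equilibrium ⇒ each member carries load in proportion to AE: A₁E₁ = 97080000 N, A₂E₂ = 1428000 N, ΣAE = 98510000 N.
σ₂ = P·E₂/ΣAE = 73800·2820/98510000 = 2.113 MPa.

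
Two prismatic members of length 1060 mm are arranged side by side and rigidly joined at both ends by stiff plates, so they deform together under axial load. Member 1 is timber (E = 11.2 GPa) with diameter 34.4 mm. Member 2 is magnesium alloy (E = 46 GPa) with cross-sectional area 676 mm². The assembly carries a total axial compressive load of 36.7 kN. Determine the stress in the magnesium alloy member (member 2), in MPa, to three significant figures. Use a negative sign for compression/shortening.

A_1 = 929.4 mm².
Equal strain + equilibrium ⇒ each member carries load in proportion to AE: A₁E₁ = 10410000 N, A₂E₂ = 31100000 N, ΣAE = 41510000 N.
σ₂ = P·E₂/ΣAE = -36700·46000/41510000 = -40.67 MPa.

-40.7 MPa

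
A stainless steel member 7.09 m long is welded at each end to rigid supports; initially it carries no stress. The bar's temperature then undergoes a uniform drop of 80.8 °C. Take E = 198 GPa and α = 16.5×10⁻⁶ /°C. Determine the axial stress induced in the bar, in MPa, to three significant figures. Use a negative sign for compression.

264 MPa

Free thermal expansion αLΔT = 16.5e-6 · 7090 · -80.8 = -9.452 mm.
The walls impose strain ε = −(-9.452)/7090 = 1.3332e-03; σ = Eε = 198000 · 1.3332e-03 = 264 MPa.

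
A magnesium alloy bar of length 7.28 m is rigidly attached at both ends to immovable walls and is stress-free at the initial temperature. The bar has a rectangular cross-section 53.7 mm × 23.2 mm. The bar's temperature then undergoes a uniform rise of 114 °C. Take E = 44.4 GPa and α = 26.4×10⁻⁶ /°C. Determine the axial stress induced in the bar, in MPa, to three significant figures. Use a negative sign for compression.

Free thermal expansion αLΔT = 26.4e-6 · 7280 · 114 = 21.91 mm.
The walls impose strain ε = −(21.91)/7280 = -3.0096e-03; σ = Eε = 44400 · -3.0096e-03 = -133.6 MPa.

-134 MPa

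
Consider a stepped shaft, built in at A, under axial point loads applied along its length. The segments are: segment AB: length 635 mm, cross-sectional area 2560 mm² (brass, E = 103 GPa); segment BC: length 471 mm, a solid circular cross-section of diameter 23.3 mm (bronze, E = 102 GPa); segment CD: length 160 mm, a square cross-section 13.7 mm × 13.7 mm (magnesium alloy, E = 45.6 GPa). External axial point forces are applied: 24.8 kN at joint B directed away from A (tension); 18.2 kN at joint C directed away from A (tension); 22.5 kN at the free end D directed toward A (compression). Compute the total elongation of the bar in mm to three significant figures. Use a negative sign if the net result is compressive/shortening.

-0.418 mm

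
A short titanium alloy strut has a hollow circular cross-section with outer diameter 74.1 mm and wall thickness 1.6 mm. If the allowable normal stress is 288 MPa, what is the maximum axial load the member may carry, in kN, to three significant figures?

105 kN

A = 364.4 mm².
P_max = σ_allow · A = 288 · 364.4 = 105000 N = 105 kN.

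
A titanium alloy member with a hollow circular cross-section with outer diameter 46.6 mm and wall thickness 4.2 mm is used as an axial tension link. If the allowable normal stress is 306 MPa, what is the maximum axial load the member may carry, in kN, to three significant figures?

171 kN

A = 559.5 mm².
P_max = σ_allow · A = 306 · 559.5 = 171200 N = 171.2 kN.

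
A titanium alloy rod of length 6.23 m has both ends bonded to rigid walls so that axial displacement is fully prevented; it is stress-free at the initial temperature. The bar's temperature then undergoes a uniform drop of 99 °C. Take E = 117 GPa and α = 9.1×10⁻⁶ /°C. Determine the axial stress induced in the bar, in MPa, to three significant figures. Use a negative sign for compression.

105 MPa

Free thermal expansion αLΔT = 9.1e-6 · 6230 · -99 = -5.613 mm.
The walls impose strain ε = −(-5.613)/6230 = 9.0090e-04; σ = Eε = 117000 · 9.0090e-04 = 105.4 MPa.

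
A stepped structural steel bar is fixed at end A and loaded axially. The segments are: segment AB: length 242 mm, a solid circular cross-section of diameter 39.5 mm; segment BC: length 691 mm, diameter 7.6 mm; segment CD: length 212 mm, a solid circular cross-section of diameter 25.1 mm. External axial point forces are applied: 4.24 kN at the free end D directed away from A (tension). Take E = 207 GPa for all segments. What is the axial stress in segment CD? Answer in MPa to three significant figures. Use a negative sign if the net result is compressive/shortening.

8.57 MPa

Internal axial forces (sectioning from the free end, tension +): N_CD = 4.24 kN, N_BC = 4.24 kN, N_AB = 4.24 kN.
A_CD = 494.8 mm².
σ_CD = N_CD/A_CD = 4240/494.8 = 8.569 MPa.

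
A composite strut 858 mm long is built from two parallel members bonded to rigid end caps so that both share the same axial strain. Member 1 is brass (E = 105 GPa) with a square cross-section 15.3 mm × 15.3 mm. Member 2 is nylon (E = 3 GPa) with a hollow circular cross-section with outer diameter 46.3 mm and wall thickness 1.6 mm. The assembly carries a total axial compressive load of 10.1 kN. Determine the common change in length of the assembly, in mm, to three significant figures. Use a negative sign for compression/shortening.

A_1 = 234.1 mm².
A_2 = 224.7 mm².
Equal strain + equilibrium ⇒ each member carries load in proportion to AE: A₁E₁ = 24580000 N, A₂E₂ = 674100 N, ΣAE = 25250000 N.
δ = PL/ΣAE = -10100·858/25250000 = -0.3432 mm.

-0.343 mm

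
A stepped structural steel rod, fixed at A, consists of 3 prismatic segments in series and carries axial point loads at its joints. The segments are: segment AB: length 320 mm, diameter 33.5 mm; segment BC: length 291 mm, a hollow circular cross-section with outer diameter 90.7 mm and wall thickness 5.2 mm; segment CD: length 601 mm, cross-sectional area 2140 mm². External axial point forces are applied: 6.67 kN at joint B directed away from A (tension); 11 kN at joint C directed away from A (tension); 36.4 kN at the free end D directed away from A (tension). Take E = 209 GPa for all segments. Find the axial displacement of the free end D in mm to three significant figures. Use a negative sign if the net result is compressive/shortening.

0.190 mm

Internal axial forces (sectioning from the free end, tension +): N_CD = 36.4 kN, N_BC = 47.4 kN, N_AB = 54.07 kN.
A_AB = 881.4 mm².
A_BC = 1397 mm².
δ_AB = 54070·320/(881.4·209000) = 0.09392 mm
δ_BC = 47400·291/(1397·209000) = 0.04725 mm
δ_CD = 36400·601/(2140·209000) = 0.04891 mm
δ = Σδ_i = 0.1901 mm.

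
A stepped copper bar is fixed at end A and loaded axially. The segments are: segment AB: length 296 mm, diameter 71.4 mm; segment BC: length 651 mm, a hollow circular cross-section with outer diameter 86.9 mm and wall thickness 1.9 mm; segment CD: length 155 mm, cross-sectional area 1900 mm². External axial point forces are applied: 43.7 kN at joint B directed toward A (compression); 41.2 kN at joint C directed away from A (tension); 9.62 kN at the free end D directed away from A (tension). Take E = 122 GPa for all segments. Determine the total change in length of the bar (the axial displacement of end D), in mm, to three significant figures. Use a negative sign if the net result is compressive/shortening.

0.545 mm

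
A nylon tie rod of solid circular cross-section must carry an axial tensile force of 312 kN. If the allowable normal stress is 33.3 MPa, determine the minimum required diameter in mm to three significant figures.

109 mm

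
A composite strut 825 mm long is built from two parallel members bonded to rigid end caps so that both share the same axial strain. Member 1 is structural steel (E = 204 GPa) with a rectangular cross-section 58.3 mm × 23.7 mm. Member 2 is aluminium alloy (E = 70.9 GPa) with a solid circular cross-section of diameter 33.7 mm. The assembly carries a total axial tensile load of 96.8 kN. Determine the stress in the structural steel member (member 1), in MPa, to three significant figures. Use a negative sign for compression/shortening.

57.2 MPa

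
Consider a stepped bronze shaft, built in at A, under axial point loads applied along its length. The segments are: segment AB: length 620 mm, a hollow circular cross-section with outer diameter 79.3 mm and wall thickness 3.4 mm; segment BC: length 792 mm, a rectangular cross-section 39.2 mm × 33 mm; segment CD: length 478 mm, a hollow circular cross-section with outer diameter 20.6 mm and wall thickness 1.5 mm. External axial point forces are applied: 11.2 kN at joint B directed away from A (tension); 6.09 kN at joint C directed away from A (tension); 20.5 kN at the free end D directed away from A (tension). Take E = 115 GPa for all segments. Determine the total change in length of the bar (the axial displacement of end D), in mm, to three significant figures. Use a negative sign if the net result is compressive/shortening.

1.34 mm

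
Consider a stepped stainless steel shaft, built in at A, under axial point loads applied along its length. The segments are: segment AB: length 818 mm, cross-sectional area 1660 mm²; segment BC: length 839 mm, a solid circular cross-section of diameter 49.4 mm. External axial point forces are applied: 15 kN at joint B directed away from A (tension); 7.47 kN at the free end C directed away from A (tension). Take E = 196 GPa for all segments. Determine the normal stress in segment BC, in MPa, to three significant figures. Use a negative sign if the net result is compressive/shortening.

Internal axial forces (sectioning from the free end, tension +): N_BC = 7.47 kN, N_AB = 22.47 kN.
A_BC = 1917 mm².
σ_BC = N_BC/A_BC = 7470/1917 = 3.897 MPa.

3.90 MPa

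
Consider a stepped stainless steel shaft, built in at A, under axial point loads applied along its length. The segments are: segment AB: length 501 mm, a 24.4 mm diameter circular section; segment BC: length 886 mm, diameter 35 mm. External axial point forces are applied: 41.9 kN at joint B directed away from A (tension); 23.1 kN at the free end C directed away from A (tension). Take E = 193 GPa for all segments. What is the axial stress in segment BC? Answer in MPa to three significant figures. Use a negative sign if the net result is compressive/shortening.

Internal axial forces (sectioning from the free end, tension +): N_BC = 23.1 kN, N_AB = 65 kN.
A_BC = 962.1 mm².
σ_BC = N_BC/A_BC = 23100/962.1 = 24.01 MPa.

24.0 MPa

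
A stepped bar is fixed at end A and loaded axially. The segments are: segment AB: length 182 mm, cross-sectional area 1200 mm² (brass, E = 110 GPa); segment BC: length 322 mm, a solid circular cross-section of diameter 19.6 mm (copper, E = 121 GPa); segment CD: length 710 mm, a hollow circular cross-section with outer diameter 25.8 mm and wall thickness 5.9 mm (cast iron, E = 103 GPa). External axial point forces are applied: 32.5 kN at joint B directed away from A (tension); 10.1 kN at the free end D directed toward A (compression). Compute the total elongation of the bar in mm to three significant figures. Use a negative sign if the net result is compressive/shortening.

Internal axial forces (sectioning from the free end, tension +): N_CD = -10.1 kN, N_BC = -10.1 kN, N_AB = 22.4 kN.
A_BC = 301.7 mm².
A_CD = 368.9 mm².
δ_AB = 22400·182/(1200·110000) = 0.03088 mm
δ_BC = -10100·322/(301.7·121000) = -0.08908 mm
δ_CD = -10100·710/(368.9·103000) = -0.1888 mm
δ = Σδ_i = -0.2469 mm.

-0.247 mm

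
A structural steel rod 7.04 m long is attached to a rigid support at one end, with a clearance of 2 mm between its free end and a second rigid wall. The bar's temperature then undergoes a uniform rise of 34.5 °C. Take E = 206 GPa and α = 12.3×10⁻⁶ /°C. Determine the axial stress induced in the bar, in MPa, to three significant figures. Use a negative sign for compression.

Free thermal expansion αLΔT = 12.3e-6 · 7040 · 34.5 = 2.987 mm.
The walls engage after the gap closes; constrained expansion = 2.987 − 2 = 0.9874 mm.
The walls impose strain ε = −(0.9874)/7040 = -1.4026e-04; σ = Eε = 206000 · -1.4026e-04 = -28.89 MPa.

-28.9 MPa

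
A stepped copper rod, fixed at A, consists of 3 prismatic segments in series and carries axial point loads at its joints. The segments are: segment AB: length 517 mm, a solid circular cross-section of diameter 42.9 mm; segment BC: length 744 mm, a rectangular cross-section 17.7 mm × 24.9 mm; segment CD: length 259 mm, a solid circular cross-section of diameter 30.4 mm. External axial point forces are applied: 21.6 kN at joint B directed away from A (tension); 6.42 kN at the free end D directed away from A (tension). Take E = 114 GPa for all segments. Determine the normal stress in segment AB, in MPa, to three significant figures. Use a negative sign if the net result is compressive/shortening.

19.4 MPa

Internal axial forces (sectioning from the free end, tension +): N_CD = 6.42 kN, N_BC = 6.42 kN, N_AB = 28.02 kN.
A_AB = 1445 mm².
σ_AB = N_AB/A_AB = 28020/1445 = 19.38 MPa.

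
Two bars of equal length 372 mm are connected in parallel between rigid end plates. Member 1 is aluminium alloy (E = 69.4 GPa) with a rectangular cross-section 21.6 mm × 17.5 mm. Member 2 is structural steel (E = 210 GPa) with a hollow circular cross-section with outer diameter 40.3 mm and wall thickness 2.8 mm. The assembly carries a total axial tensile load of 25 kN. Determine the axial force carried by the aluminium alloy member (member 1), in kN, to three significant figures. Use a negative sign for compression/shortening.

A_1 = 378 mm².
A_2 = 329.9 mm².
Equal strain + equilibrium ⇒ each member carries load in proportion to AE: A₁E₁ = 26230000 N, A₂E₂ = 69270000 N, ΣAE = 95510000 N.
F₁ = P·A₁E₁/ΣAE = 25000·26230000/95510000 = 6867 N.

6.87 kN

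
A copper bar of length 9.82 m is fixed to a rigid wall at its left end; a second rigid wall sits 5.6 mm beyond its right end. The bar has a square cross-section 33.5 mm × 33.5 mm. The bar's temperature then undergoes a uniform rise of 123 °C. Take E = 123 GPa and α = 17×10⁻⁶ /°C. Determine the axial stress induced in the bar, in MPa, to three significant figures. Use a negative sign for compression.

Free thermal expansion αLΔT = 17e-6 · 9820 · 123 = 20.53 mm.
The walls engage after the gap closes; constrained expansion = 20.53 − 5.6 = 14.93 mm.
The walls impose strain ε = −(14.93)/9820 = -1.5207e-03; σ = Eε = 123000 · -1.5207e-03 = -187.1 MPa.

-187 MPa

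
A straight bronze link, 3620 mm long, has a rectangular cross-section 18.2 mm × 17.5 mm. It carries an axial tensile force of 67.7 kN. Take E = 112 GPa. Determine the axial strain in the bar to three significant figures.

A = 318.5 mm².
σ = N/A = 212.6 MPa; ε = σ/E = 212.6/112000 = 1.898e-03.

0.00190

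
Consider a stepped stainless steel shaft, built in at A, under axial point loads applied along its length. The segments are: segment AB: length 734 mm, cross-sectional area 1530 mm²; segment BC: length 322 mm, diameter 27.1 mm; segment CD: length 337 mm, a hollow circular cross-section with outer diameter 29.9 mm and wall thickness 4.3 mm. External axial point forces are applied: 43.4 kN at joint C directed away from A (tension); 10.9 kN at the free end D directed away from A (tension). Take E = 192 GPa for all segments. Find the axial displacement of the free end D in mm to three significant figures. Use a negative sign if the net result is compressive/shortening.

0.349 mm

Internal axial forces (sectioning from the free end, tension +): N_CD = 10.9 kN, N_BC = 54.3 kN, N_AB = 54.3 kN.
A_BC = 576.8 mm².
A_CD = 345.8 mm².
δ_AB = 54300·734/(1530·192000) = 0.1357 mm
δ_BC = 54300·322/(576.8·192000) = 0.1579 mm
δ_CD = 10900·337/(345.8·192000) = 0.05532 mm
δ = Σδ_i = 0.3489 mm.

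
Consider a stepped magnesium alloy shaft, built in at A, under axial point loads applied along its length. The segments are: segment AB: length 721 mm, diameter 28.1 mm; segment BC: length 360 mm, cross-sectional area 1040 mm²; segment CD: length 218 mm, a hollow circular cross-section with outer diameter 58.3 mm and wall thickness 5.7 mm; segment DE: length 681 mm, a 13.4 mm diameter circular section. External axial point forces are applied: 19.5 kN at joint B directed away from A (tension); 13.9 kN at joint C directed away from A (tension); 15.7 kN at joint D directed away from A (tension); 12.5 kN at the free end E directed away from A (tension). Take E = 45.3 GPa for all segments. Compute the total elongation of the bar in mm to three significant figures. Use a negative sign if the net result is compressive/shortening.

3.38 mm

Internal axial forces (sectioning from the free end, tension +): N_DE = 12.5 kN, N_CD = 28.2 kN, N_BC = 42.1 kN, N_AB = 61.6 kN.
A_AB = 620.2 mm².
A_CD = 941.9 mm².
A_DE = 141 mm².
δ_AB = 61600·721/(620.2·45300) = 1.581 mm
δ_BC = 42100·360/(1040·45300) = 0.3217 mm
δ_CD = 28200·218/(941.9·45300) = 0.1441 mm
δ_DE = 12500·681/(141·45300) = 1.332 mm
δ = Σδ_i = 3.379 mm.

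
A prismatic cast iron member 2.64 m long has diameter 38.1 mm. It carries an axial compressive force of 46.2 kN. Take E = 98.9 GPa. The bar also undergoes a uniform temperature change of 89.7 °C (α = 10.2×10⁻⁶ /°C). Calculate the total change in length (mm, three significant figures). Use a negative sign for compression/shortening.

1.33 mm

A = 1140 mm².
δ_mech = NL/(AE) = -46200·2640/(1140·98900) = -1.082 mm.
δ_thermal = αLΔT = 10.2e-6·2640·89.7 = 2.415 mm.
δ = δ_mech + δ_thermal = 1.334 mm.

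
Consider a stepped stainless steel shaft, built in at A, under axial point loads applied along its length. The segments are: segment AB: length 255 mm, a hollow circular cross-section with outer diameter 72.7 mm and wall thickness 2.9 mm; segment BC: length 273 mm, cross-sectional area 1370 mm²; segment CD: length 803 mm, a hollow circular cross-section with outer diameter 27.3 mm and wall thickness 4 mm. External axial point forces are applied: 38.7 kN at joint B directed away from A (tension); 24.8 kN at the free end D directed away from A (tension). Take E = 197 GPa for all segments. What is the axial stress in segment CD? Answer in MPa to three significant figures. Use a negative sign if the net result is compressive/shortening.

84.7 MPa

Internal axial forces (sectioning from the free end, tension +): N_CD = 24.8 kN, N_BC = 24.8 kN, N_AB = 63.5 kN.
A_CD = 292.8 mm².
σ_CD = N_CD/A_CD = 24800/292.8 = 84.7 MPa.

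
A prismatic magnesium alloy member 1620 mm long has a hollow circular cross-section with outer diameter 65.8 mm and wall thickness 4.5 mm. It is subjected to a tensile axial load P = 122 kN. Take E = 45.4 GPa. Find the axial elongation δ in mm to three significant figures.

A = 866.6 mm².
δ_mech = NL/(AE) = 122000·1620/(866.6·45400) = 5.023 mm.

5.02 mm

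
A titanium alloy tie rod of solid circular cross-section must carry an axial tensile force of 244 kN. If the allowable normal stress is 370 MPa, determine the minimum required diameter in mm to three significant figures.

29.0 mm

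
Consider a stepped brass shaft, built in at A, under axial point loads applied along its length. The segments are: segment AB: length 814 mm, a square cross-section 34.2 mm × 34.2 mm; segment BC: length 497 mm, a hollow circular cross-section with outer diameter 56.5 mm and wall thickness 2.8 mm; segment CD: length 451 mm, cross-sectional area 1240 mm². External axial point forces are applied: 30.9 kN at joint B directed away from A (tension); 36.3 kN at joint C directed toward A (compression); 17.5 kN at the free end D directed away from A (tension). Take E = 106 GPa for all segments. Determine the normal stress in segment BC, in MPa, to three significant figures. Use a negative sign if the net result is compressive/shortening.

-39.8 MPa

Internal axial forces (sectioning from the free end, tension +): N_CD = 17.5 kN, N_BC = -18.8 kN, N_AB = 12.1 kN.
A_BC = 472.4 mm².
σ_BC = N_BC/A_BC = -18800/472.4 = -39.8 MPa.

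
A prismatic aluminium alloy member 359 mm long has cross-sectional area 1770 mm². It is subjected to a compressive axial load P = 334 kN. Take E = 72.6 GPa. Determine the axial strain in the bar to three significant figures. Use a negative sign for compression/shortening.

-0.00260

σ = N/A = -188.7 MPa; ε = σ/E = -188.7/72600 = -2.599e-03.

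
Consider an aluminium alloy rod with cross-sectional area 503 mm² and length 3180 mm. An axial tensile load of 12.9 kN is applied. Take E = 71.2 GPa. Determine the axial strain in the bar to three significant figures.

σ = N/A = 25.65 MPa; ε = σ/E = 25.65/71200 = 3.602e-04.

3.60e-04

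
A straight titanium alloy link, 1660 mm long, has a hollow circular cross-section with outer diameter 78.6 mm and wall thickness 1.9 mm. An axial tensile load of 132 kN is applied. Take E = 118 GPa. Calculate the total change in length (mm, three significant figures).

A = 457.8 mm².
δ_mech = NL/(AE) = 132000·1660/(457.8·118000) = 4.056 mm.

4.06 mm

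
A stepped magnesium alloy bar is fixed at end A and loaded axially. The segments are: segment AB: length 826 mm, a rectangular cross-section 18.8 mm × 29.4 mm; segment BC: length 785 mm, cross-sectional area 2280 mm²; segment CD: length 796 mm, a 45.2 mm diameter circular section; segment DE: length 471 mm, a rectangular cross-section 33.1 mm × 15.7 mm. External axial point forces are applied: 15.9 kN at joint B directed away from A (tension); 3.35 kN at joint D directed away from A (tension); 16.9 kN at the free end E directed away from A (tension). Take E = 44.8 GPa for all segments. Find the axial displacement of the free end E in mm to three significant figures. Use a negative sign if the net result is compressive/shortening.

Internal axial forces (sectioning from the free end, tension +): N_DE = 16.9 kN, N_CD = 20.25 kN, N_BC = 20.25 kN, N_AB = 36.15 kN.
A_AB = 552.7 mm².
A_CD = 1605 mm².
A_DE = 519.7 mm².
δ_AB = 36150·826/(552.7·44800) = 1.206 mm
δ_BC = 20250·785/(2280·44800) = 0.1556 mm
δ_CD = 20250·796/(1605·44800) = 0.2242 mm
δ_DE = 16900·471/(519.7·44800) = 0.3419 mm
δ = Σδ_i = 1.928 mm.

1.93 mm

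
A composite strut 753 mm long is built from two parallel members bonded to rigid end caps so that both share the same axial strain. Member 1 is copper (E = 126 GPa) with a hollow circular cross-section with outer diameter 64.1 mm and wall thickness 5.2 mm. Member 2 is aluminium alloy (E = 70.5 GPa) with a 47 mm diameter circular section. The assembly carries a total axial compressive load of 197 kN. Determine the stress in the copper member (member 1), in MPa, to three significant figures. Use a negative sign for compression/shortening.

-102 MPa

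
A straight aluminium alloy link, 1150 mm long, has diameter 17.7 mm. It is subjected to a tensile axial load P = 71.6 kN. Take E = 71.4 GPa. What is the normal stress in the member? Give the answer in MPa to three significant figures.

A = 246.1 mm².
σ = N/A = 71600/246.1 = 291 MPa.

291 MPa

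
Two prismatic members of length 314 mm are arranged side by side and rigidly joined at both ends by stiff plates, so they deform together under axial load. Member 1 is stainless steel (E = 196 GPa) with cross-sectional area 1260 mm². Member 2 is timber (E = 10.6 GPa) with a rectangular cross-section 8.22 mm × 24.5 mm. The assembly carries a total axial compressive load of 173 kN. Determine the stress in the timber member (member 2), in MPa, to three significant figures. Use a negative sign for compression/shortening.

A_2 = 201.4 mm².
Equal strain + equilibrium ⇒ each member carries load in proportion to AE: A₁E₁ = 247000000 N, A₂E₂ = 2135000 N, ΣAE = 249100000 N.
σ₂ = P·E₂/ΣAE = -173000·10600/249100000 = -7.362 MPa.

-7.36 MPa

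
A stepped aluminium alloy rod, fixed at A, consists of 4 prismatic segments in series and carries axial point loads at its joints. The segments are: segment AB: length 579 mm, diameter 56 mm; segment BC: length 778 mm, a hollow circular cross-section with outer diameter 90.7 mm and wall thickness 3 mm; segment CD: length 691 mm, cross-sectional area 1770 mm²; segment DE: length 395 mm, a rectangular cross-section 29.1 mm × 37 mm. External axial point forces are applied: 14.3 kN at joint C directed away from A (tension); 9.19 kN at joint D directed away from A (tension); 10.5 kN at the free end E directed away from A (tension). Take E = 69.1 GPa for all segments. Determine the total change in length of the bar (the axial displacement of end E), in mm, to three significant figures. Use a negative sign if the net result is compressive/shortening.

0.746 mm

Internal axial forces (sectioning from the free end, tension +): N_DE = 10.5 kN, N_CD = 19.69 kN, N_BC = 33.99 kN, N_AB = 33.99 kN.
A_AB = 2463 mm².
A_BC = 826.6 mm².
A_DE = 1077 mm².
δ_AB = 33990·579/(2463·69100) = 0.1156 mm
δ_BC = 33990·778/(826.6·69100) = 0.463 mm
δ_CD = 19690·691/(1770·69100) = 0.1112 mm
δ_DE = 10500·395/(1077·69100) = 0.05575 mm
δ = Σδ_i = 0.7456 mm.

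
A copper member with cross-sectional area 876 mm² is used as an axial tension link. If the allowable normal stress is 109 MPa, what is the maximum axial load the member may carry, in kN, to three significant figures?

95.5 kN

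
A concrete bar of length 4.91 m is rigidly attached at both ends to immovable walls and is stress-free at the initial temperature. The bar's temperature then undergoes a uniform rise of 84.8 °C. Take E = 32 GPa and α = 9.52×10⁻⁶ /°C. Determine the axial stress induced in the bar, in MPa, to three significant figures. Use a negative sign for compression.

-25.8 MPa

Free thermal expansion αLΔT = 9.52e-6 · 4910 · 84.8 = 3.964 mm.
The walls impose strain ε = −(3.964)/4910 = -8.0730e-04; σ = Eε = 32000 · -8.0730e-04 = -25.83 MPa.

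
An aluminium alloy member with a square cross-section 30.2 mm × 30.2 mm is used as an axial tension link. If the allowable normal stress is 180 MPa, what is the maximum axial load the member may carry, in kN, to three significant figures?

A = 912 mm².
P_max = σ_allow · A = 180 · 912 = 164200 N = 164.2 kN.

164 kN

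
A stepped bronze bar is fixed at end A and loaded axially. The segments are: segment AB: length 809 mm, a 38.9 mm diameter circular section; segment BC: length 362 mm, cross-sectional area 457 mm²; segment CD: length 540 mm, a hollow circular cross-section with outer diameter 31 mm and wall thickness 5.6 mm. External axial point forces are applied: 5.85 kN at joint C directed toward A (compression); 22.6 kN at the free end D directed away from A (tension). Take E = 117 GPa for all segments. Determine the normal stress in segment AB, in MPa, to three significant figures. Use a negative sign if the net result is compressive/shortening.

14.1 MPa

Internal axial forces (sectioning from the free end, tension +): N_CD = 22.6 kN, N_BC = 16.75 kN, N_AB = 16.75 kN.
A_AB = 1188 mm².
σ_AB = N_AB/A_AB = 16750/1188 = 14.09 MPa.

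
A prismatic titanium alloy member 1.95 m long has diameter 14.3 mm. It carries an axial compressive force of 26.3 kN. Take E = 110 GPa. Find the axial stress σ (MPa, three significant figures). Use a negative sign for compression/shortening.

A = 160.6 mm².
σ = N/A = -26300/160.6 = -163.8 MPa.

-164 MPa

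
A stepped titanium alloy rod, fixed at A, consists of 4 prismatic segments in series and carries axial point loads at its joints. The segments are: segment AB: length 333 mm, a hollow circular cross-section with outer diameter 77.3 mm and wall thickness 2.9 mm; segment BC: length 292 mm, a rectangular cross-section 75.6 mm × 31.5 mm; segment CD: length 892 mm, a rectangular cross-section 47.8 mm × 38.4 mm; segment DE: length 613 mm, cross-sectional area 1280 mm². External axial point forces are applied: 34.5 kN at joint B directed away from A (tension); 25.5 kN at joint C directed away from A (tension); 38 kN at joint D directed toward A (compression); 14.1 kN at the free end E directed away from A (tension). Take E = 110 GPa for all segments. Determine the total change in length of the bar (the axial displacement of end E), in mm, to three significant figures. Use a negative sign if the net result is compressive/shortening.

0.119 mm

Internal axial forces (sectioning from the free end, tension +): N_DE = 14.1 kN, N_CD = -23.9 kN, N_BC = 1.6 kN, N_AB = 36.1 kN.
A_AB = 677.8 mm².
A_BC = 2381 mm².
A_CD = 1836 mm².
δ_AB = 36100·333/(677.8·110000) = 0.1612 mm
δ_BC = 1600·292/(2381·110000) = 0.001784 mm
δ_CD = -23900·892/(1836·110000) = -0.1056 mm
δ_DE = 14100·613/(1280·110000) = 0.06139 mm
δ = Σδ_i = 0.1188 mm.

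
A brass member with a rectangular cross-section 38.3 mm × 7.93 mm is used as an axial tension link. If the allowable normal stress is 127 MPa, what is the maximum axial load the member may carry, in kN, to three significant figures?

A = 303.7 mm².
P_max = σ_allow · A = 127 · 303.7 = 38570 N = 38.57 kN.

38.6 kN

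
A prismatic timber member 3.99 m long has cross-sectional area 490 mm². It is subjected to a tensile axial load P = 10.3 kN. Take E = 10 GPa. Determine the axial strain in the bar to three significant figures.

0.00210

σ = N/A = 21.02 MPa; ε = σ/E = 21.02/10000 = 2.102e-03.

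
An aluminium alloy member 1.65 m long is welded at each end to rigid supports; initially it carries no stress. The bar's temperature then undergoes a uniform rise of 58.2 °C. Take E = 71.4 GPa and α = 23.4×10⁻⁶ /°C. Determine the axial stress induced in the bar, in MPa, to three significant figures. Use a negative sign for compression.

-97.2 MPa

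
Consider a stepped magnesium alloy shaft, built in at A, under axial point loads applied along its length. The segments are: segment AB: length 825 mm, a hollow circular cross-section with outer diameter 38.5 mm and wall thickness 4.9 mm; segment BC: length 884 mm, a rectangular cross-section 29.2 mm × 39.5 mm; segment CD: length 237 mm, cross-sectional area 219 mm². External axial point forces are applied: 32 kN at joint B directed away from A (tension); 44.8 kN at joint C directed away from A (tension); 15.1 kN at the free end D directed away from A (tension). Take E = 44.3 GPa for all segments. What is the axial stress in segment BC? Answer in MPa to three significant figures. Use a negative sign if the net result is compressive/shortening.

51.9 MPa

Internal axial forces (sectioning from the free end, tension +): N_CD = 15.1 kN, N_BC = 59.9 kN, N_AB = 91.9 kN.
A_BC = 1153 mm².
σ_BC = N_BC/A_BC = 59900/1153 = 51.93 MPa.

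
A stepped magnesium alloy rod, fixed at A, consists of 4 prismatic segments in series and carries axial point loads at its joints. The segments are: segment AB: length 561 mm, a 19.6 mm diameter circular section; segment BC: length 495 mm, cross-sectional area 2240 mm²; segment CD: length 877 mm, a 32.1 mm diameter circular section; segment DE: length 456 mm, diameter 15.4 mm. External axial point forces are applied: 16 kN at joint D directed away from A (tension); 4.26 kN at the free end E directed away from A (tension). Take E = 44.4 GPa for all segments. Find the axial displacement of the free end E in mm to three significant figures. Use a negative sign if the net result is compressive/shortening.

1.68 mm

Internal axial forces (sectioning from the free end, tension +): N_DE = 4.26 kN, N_CD = 20.26 kN, N_BC = 20.26 kN, N_AB = 20.26 kN.
A_AB = 301.7 mm².
A_CD = 809.3 mm².
A_DE = 186.3 mm².
δ_AB = 20260·561/(301.7·44400) = 0.8484 mm
δ_BC = 20260·495/(2240·44400) = 0.1008 mm
δ_CD = 20260·877/(809.3·44400) = 0.4945 mm
δ_DE = 4260·456/(186.3·44400) = 0.2349 mm
δ = Σδ_i = 1.679 mm.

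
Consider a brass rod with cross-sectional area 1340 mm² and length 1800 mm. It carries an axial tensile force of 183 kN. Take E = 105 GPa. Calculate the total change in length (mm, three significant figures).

2.34 mm

δ_mech = NL/(AE) = 183000·1800/(1340·105000) = 2.341 mm.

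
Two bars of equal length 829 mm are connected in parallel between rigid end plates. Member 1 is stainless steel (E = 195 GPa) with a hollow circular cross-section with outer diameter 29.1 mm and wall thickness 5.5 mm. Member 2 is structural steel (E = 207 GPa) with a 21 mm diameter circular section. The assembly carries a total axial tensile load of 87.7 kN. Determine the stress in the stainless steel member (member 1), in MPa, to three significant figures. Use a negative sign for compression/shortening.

A_1 = 407.8 mm².
A_2 = 346.4 mm².
Equal strain + equilibrium ⇒ each member carries load in proportion to AE: A₁E₁ = 79520000 N, A₂E₂ = 71700000 N, ΣAE = 151200000 N.
σ₁ = P·E₁/ΣAE = 87700·195000/151200000 = 113.1 MPa.

113 MPa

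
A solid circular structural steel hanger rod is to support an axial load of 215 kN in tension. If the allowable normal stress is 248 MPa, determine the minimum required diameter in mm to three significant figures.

33.2 mm

Required area A ≥ P/σ_allow = 215000/248 = 866.9 mm².
For a solid circular section, d ≥ √(4A/π) = 33.22 mm.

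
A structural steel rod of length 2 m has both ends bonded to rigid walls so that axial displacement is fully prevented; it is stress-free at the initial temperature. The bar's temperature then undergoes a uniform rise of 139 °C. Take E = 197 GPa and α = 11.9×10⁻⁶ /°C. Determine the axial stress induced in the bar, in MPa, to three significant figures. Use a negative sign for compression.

Free thermal expansion αLΔT = 11.9e-6 · 2000 · 139 = 3.308 mm.
The walls impose strain ε = −(3.308)/2000 = -1.6541e-03; σ = Eε = 197000 · -1.6541e-03 = -325.9 MPa.

-326 MPa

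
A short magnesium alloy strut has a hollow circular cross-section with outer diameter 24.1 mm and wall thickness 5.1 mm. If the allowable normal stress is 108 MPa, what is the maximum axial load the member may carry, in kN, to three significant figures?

A = 304.4 mm².
P_max = σ_allow · A = 108 · 304.4 = 32880 N = 32.88 kN.

32.9 kN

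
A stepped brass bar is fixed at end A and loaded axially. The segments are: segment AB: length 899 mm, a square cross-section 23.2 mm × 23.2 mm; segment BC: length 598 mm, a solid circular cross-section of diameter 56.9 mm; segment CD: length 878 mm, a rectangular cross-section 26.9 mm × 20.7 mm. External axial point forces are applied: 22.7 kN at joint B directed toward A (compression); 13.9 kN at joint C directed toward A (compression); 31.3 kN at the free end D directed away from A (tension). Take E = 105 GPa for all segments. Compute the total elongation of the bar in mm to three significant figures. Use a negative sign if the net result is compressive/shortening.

0.425 mm

Internal axial forces (sectioning from the free end, tension +): N_CD = 31.3 kN, N_BC = 17.4 kN, N_AB = -5.3 kN.
A_AB = 538.2 mm².
A_BC = 2543 mm².
A_CD = 556.8 mm².
δ_AB = -5300·899/(538.2·105000) = -0.08431 mm
δ_BC = 17400·598/(2543·105000) = 0.03897 mm
δ_CD = 31300·878/(556.8·105000) = 0.47 mm
δ = Σδ_i = 0.4247 mm.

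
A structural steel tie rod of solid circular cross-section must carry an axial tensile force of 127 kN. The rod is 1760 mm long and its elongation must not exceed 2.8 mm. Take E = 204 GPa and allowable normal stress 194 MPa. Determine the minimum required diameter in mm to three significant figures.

Required area A ≥ P/σ_allow = 127000/194 = 654.6 mm².
For a solid circular section, d ≥ √(4A/π) = 28.87 mm.
Elongation limit: A ≥ PL/(Eδ_allow) = 127000·1760/(204000·2.8) = 391.3 mm² ⇒ d ≥ 22.32 mm.
The stress limit governs.

28.9 mm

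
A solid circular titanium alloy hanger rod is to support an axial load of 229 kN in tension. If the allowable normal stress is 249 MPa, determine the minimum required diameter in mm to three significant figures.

34.2 mm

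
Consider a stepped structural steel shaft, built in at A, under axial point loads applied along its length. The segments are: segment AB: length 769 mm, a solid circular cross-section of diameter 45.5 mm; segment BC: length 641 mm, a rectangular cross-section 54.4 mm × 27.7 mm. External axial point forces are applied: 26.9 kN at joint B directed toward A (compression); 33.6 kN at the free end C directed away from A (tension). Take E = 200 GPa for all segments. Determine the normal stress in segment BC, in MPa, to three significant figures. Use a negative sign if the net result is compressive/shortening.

Internal axial forces (sectioning from the free end, tension +): N_BC = 33.6 kN, N_AB = 6.7 kN.
A_BC = 1507 mm².
σ_BC = N_BC/A_BC = 33600/1507 = 22.3 MPa.

22.3 MPa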